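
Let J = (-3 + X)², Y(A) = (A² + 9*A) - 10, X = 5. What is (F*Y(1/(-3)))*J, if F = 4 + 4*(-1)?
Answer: 0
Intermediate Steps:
Y(A) = -10 + A² + 9*A
F = 0 (F = 4 - 4 = 0)
J = 4 (J = (-3 + 5)² = 2² = 4)
(F*Y(1/(-3)))*J = (0*(-10 + (1/(-3))² + 9/(-3)))*4 = (0*(-10 + (-⅓)² + 9*(-⅓)))*4 = (0*(-10 + ⅑ - 3))*4 = (0*(-116/9))*4 = 0*4 = 0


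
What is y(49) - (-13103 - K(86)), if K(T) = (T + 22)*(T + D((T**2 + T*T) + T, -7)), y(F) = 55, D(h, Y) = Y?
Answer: 21690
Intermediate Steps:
K(T) = (-7 + T)*(22 + T) (K(T) = (T + 22)*(T - 7) = (22 + T)*(-7 + T) = (-7 + T)*(22 + T))
y(49) - (-13103 - K(86)) = 55 - (-13103 - (-154 + 86**2 + 15*86)) = 55 - (-13103 - (-154 + 7396 + 1290)) = 55 - (-13103 - 1*8532) = 55 - (-13103 - 8532) = 55 - 1*(-21635) = 55 + 21635 = 21690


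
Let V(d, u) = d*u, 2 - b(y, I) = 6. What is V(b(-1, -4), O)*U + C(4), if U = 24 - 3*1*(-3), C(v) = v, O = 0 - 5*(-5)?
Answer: -3296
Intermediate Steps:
b(y, I) = -4 (b(y, I) = 2 - 1*6 = 2 - 6 = -4)
O = 25 (O = 0 + 25 = 25)
U = 33 (U = 24 - 3*(-3) = 24 - 1*(-9) = 24 + 9 = 33)
V(b(-1, -4), O)*U + C(4) = -4*25*33 + 4 = -100*33 + 4 = -3300 + 4 = -3296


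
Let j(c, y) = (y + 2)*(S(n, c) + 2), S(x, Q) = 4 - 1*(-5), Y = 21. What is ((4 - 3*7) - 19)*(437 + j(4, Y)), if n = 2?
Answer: -24840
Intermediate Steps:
S(x, Q) = 9 (S(x, Q) = 4 + 5 = 9)
j(c, y) = 22 + 11*y (j(c, y) = (y + 2)*(9 + 2) = (2 + y)*11 = 22 + 11*y)
((4 - 3*7) - 19)*(437 + j(4, Y)) = ((4 - 3*7) - 19)*(437 + (22 + 11*21)) = ((4 - 21) - 19)*(437 + (22 + 231)) = (-17 - 19)*(437 + 253) = -36*690 = -24840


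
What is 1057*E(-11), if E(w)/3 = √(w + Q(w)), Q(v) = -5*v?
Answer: 6342*√11 ≈ 21034.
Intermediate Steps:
E(w) = 6*√(-w) (E(w) = 3*√(w - 5*w) = 3*√(-4*w) = 3*(2*√(-w)) = 6*√(-w))
1057*E(-11) = 1057*(6*√(-1*(-11))) = 1057*(6*√11) = 6342*√11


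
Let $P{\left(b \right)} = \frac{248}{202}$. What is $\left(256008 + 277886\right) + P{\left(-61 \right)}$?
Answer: $\frac{53923418}{101} \approx 5.339 \cdot 10^{5}$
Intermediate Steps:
$P{\left(b \right)} = \frac{124}{101}$ ($P{\left(b \right)} = 248 \cdot \frac{1}{202} = \frac{124}{101}$)
$\left(256008 + 277886\right) + P{\left(-61 \right)} = \left(256008 + 277886\right) + \frac{124}{101} = 533894 + \frac{124}{101} = \frac{53923418}{101}$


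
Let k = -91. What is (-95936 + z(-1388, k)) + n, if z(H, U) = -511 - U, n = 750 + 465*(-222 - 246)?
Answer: -313226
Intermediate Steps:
n = -216870 (n = 750 + 465*(-468) = 750 - 217620 = -216870)
(-95936 + z(-1388, k)) + n = (-95936 + (-511 - 1*(-91))) - 216870 = (-95936 + (-511 + 91)) - 216870 = (-95936 - 420) - 216870 = -96356 - 216870 = -313226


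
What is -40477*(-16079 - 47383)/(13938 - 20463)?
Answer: -856250458/2175 ≈ -3.9368e+5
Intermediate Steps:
-40477*(-16079 - 47383)/(13938 - 20463) = -40477/((-6525/(-63462))) = -40477/((-6525*(-1/63462))) = -40477/2175/21154 = -40477*21154/2175 = -856250458/2175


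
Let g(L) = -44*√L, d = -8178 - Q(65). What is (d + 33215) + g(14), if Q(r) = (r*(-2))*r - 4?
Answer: 33491 - 44*√14 ≈ 33326.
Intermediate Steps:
Q(r) = -4 - 2*r² (Q(r) = (-2*r)*r - 4 = -2*r² - 4 = -4 - 2*r²)
d = 276 (d = -8178 - (-4 - 2*65²) = -8178 - (-4 - 2*4225) = -8178 - (-4 - 8450) = -8178 - 1*(-8454) = -8178 + 8454 = 276)
(d + 33215) + g(14) = (276 + 33215) - 44*√14 = 33491 - 44*√14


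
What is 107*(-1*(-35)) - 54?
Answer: 3691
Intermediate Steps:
107*(-1*(-35)) - 54 = 107*35 - 54 = 3745 - 54 = 3691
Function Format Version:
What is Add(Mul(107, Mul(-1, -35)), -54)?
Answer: 3691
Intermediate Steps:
Add(Mul(107, Mul(-1, -35)), -54) = Add(Mul(107, 35), -54) = Add(3745, -54) = 3691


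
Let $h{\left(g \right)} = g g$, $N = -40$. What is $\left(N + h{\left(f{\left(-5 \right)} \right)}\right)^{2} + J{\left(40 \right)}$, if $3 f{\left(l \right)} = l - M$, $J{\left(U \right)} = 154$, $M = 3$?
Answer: $\frac{100090}{81} \approx 1235.7$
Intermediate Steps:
$f{\left(l \right)} = -1 + \frac{l}{3}$ ($f{\left(l \right)} = \frac{l - 3}{3} = \frac{-3 + l}{3} = -1 + \frac{l}{3}$)
$h{\left(g \right)} = g^{2}$
$\left(N + h{\left(f{\left(-5 \right)} \right)}\right)^{2} + J{\left(40 \right)} = \left(-40 + \left(-1 + \frac{1}{3} \left(-5\right)\right)^{2}\right)^{2} + 154 = \left(-40 + \left(-1 - \frac{5}{3}\right)^{2}\right)^{2} + 154 = \left(-40 + \left(- \frac{8}{3}\right)^{2}\right)^{2} + 154 = \left(-40 + \frac{64}{9}\right)^{2} + 154 = \left(- \frac{296}{9}\right)^{2} + 154 = \frac{87616}{81} + 154 = \frac{100090}{81}$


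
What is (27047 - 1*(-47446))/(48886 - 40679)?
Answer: 74493/8207 ≈ 9.0768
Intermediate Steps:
(27047 - 1*(-47446))/(48886 - 40679) = (27047 + 47446)/8207 = 74493*(1/8207) = 74493/8207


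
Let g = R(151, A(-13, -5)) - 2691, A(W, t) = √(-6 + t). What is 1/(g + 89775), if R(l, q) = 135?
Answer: 1/87219 ≈ 1.1465e-5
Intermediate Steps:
g = -2556 (g = 135 - 2691 = -2556)
1/(g + 89775) = 1/(-2556 + 89775) = 1/87219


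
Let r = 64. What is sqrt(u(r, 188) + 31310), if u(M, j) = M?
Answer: 3*sqrt(3486) ≈ 177.13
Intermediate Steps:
sqrt(u(r, 188) + 31310) = sqrt(64 + 31310) = sqrt(31374) = 3*sqrt(3486)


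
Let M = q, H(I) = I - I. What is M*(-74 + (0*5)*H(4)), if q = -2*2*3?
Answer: 888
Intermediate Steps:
H(I) = 0
q = -12 (q = -4*3 = -12)
M = -12
M*(-74 + (0*5)*H(4)) = -12*(-74 + (0*5)*0) = -12*(-74 + 0*0) = -12*(-74 + 0) = -12*(-74) = 888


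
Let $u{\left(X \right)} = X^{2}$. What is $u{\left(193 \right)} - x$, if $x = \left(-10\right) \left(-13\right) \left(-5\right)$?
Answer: $37899$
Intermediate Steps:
$x = -650$ ($x = 130 \left(-5\right) = -650$)
$u{\left(193 \right)} - x = 193^{2} - -650 = 37249 + 650 = 37899$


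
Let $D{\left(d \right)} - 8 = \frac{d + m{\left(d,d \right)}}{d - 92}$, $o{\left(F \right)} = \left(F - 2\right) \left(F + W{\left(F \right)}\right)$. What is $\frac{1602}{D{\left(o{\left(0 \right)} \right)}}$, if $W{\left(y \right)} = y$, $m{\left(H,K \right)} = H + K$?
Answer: $\frac{801}{4} \approx 200.25$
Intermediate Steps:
$o{\left(F \right)} = 2 F \left(-2 + F\right)$ ($o{\left(F \right)} = \left(F - 2\right) \left(F + F\right) = \left(-2 + F\right) 2 F = 2 F \left(-2 + F\right)$)
$D{\left(d \right)} = 8 + \frac{3 d}{-92 + d}$ ($D{\left(d \right)} = 8 + \frac{d + \left(d + d\right)}{d - 92} = 8 + \frac{d + 2 d}{-92 + d} = 8 + \frac{3 d}{-92 + d}$)
$\frac{1602}{D{\left(o{\left(0 \right)} \right)}} = \frac{1602}{\frac{1}{-92 + 2 \cdot 0 \left(-2 + 0\right)} \left(-736 + 11 \cdot 2 \cdot 0 \left(-2 + 0\right)\right)} = \frac{1602}{\frac{1}{-92 + 2 \cdot 0 \left(-2\right)} \left(-736 + 11 \cdot 2 \cdot 0 \left(-2\right)\right)} = \frac{1602}{\frac{1}{-92 + 0} \left(-736 + 11 \cdot 0\right)} = \frac{1602}{\frac{1}{-92} \left(-736 + 0\right)} = \frac{1602}{\left(- \frac{1}{92}\right) \left(-736\right)} = \frac{1602}{8} = 1602 \cdot \frac{1}{8} = \frac{801}{4}$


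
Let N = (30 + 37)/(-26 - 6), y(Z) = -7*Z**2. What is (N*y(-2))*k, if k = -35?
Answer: -16415/8 ≈ -2051.9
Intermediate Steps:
N = -67/32 (N = 67/(-32) = 67*(-1/32) = -67/32 ≈ -2.0938)
(N*y(-2))*k = -(-469)*(-2)**2/32*(-35) = -(-469)*4/32*(-35) = -67/32*(-28)*(-35) = (469/8)*(-35) = -16415/8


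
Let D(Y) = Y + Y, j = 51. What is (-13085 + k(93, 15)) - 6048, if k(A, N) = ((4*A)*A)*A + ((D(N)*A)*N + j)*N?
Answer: 3826810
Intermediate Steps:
D(Y) = 2*Y
k(A, N) = 4*A³ + N*(51 + 2*A*N²) (k(A, N) = ((4*A)*A)*A + (((2*N)*A)*N + 51)*N = (4*A²)*A + ((2*A*N)*N + 51)*N = 4*A³ + (2*A*N² + 51)*N = 4*A³ + (51 + 2*A*N²)*N = 4*A³ + N*(51 + 2*A*N²))
(-13085 + k(93, 15)) - 6048 = (-13085 + (4*93³ + 51*15 + 2*93*15³)) - 6048 = (-13085 + (4*804357 + 765 + 2*93*3375)) - 6048 = (-13085 + (3217428 + 765 + 627750)) - 6048 = (-13085 + 3845943) - 6048 = 3832858 - 6048 = 3826810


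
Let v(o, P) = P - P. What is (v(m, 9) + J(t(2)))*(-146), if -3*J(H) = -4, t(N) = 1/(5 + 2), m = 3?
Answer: -584/3 ≈ -194.67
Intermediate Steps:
t(N) = 1/7
J(H) = 4/3 (J(H) = -1/3*(-4) = 4/3)
v(o, P) = 0
(v(m, 9) + J(t(2)))*(-146) = (0 + 4/3)*(-146) = (4/3)*(-146) = -584/3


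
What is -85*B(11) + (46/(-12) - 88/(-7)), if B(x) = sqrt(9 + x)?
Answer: 367/42 - 170*sqrt(5) ≈ -371.39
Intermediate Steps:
-85*B(11) + (46/(-12) - 88/(-7)) = -85*sqrt(9 + 11) + (46/(-12) - 88/(-7)) = -170*sqrt(5) + (46*(-1/12) - 88*(-1/7)) = -170*sqrt(5) + (-23/6 + 88/7) = -170*sqrt(5) + 367/42 = 367/42 - 170*sqrt(5)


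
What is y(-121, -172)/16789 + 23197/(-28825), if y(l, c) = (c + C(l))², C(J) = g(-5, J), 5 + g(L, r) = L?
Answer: 565344867/483942925 ≈ 1.1682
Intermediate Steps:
g(L, r) = -5 + L
C(J) = -10 (C(J) = -5 - 5 = -10)
y(l, c) = (-10 + c)² (y(l, c) = (c - 10)² = (-10 + c)²)
y(-121, -172)/16789 + 23197/(-28825) = (-10 - 172)²/16789 + 23197/(-28825) = (-182)²*(1/16789) + 23197*(-1/28825) = 33124*(1/16789) - 23197/28825 = 33124/16789 - 23197/28825 = 565344867/483942925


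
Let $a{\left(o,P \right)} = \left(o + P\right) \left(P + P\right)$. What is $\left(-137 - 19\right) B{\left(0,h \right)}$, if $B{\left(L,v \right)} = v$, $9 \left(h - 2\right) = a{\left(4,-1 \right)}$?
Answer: $-208$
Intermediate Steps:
$a{\left(o,P \right)} = 2 P \left(P + o\right)$ ($a{\left(o,P \right)} = \left(P + o\right) 2 P = 2 P \left(P + o\right)$)
$h = \frac{4}{3}$ ($h = 2 + \frac{2 \left(-1\right) \left(-1 + 4\right)}{9} = 2 + \frac{2 \left(-1\right) 3}{9} = 2 + \frac{1}{9} \left(-6\right) = 2 - \frac{2}{3} = \frac{4}{3} \approx 1.3333$)
$\left(-137 - 19\right) B{\left(0,h \right)} = \left(-137 - 19\right) \frac{4}{3} = \left(-156\right) \frac{4}{3} = -208$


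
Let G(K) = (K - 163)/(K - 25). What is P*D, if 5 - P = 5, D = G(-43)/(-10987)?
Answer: 0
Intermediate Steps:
G(K) = (-163 + K)/(-25 + K)
D = -103/373558 (D = ((-163 - 43)/(-25 - 43))/(-10987) = (-206/(-68))*(-1/10987) = -1/68*(-206)*(-1/10987) = (103/34)*(-1/10987) = -103/373558 ≈ -0.00027573)
P = 0 (P = 5 - 1*5 = 5 - 5 = 0)
P*D = 0*(-103/373558) = 0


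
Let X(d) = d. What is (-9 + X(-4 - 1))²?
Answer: 196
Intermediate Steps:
(-9 + X(-4 - 1))² = (-9 + (-4 - 1))² = (-9 - 5)² = (-14)² = 196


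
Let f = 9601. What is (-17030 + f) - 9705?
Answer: -17134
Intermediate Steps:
(-17030 + f) - 9705 = (-17030 + 9601) - 9705 = -7429 - 9705 = -17134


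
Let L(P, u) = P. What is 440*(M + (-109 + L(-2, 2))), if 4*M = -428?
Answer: -95920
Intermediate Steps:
M = -107 (M = (¼)*(-428) = -107)
440*(M + (-109 + L(-2, 2))) = 440*(-107 + (-109 - 2)) = 440*(-107 - 111) = 440*(-218) = -95920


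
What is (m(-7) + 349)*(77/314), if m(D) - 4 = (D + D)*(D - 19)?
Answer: 55209/314 ≈ 175.82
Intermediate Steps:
m(D) = 4 + 2*D*(-19 + D) (m(D) = 4 + (D + D)*(D - 19) = 4 + (2*D)*(-19 + D) = 4 + 2*D*(-19 + D))
(m(-7) + 349)*(77/314) = ((4 - 38*(-7) + 2*(-7)**2) + 349)*(77/314) = ((4 + 266 + 2*49) + 349)*(77*(1/314)) = ((4 + 266 + 98) + 349)*(77/314) = (368 + 349)*(77/314) = 717*(77/314) = 55209/314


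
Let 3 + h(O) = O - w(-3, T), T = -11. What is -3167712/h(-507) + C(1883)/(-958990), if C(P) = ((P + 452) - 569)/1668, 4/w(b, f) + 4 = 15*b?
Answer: 62071451795239721/9991872166380 ≈ 6212.2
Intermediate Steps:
w(b, f) = 4/(-4 + 15*b)
h(O) = -143/49 + O (h(O) = -3 + (O - 4/(-4 + 15*(-3))) = -3 + (O - 4/(-4 - 45)) = -3 + (O - 4/(-49)) = -3 + (O - 4*(-1)/49) = -3 + (O - 1*(-4/49)) = -3 + (O + 4/49) = -3 + (4/49 + O) = -143/49 + O)
C(P) = -39/556 + P/1668 (C(P) = ((452 + P) - 569)*(1/1668) = (-117 + P)*(1/1668) = -39/556 + P/1668)
-3167712/h(-507) + C(1883)/(-958990) = -3167712/(-143/49 - 507) + (-39/556 + (1/1668)*1883)/(-958990) = -3167712/(-24986/49) + (-39/556 + 1883/1668)*(-1/958990) = -3167712*(-49/24986) + (883/834)*(-1/958990) = 77608944/12493 - 883/799797660 = 62071451795239721/9991872166380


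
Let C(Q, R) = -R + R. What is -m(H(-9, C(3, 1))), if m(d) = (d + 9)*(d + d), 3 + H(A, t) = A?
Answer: -72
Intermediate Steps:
C(Q, R) = 0
H(A, t) = -3 + A
m(d) = 2*d*(9 + d) (m(d) = (9 + d)*(2*d) = 2*d*(9 + d))
-m(H(-9, C(3, 1))) = -2*(-3 - 9)*(9 + (-3 - 9)) = -2*(-12)*(9 - 12) = -2*(-12)*(-3) = -1*72 = -72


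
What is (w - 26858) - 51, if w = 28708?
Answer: 1799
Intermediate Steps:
(w - 26858) - 51 = (28708 - 26858) - 51 = 1850 - 51 = 1799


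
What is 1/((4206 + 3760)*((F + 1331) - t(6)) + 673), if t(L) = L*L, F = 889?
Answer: 1/17398417 ≈ 5.7476e-8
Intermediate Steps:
t(L) = L²
1/((4206 + 3760)*((F + 1331) - t(6)) + 673) = 1/((4206 + 3760)*((889 + 1331) - 1*6²) + 673) = 1/(7966*(2220 - 1*36) + 673) = 1/(7966*(2220 - 36) + 673) = 1/(7966*2184 + 673) = 1/(17397744 + 673) = 1/17398417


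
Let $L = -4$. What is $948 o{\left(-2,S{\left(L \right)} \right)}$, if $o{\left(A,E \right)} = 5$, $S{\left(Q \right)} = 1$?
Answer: $4740$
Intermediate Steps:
$948 o{\left(-2,S{\left(L \right)} \right)} = 948 \cdot 5 = 4740$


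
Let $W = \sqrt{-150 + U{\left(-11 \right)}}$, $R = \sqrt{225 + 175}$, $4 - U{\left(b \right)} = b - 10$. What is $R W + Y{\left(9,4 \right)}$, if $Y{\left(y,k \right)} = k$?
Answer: $4 + 100 i \sqrt{5} \approx 4.0 + 223.61 i$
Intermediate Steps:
$U{\left(b \right)} = 14 - b$ ($U{\left(b \right)} = 4 - \left(b - 10\right) = 4 - \left(-10 + b\right) = 14 - b$)
$R = 20$ ($R = \sqrt{400} = 20$)
$W = 5 i \sqrt{5}$ ($W = \sqrt{-150 + \left(14 - -11\right)} = \sqrt{-150 + \left(14 + 11\right)} = \sqrt{-150 + 25} = \sqrt{-125} = 5 i \sqrt{5} \approx 11.18 i$)
$R W + Y{\left(9,4 \right)} = 20 \cdot 5 i \sqrt{5} + 4 = 100 i \sqrt{5} + 4 = 4 + 100 i \sqrt{5}$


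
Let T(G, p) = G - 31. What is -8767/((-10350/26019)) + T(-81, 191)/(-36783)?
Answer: 932279866651/42300450 ≈ 22039.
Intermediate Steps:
T(G, p) = -31 + G
-8767/((-10350/26019)) + T(-81, 191)/(-36783) = -8767/((-10350/26019)) + (-31 - 81)/(-36783) = -8767/((-10350*1/26019)) - 112*(-1/36783) = -8767/(-1150/2891) + 112/36783 = -8767*(-2891/1150) + 112/36783 = 25345397/1150 + 112/36783 = 932279866651/42300450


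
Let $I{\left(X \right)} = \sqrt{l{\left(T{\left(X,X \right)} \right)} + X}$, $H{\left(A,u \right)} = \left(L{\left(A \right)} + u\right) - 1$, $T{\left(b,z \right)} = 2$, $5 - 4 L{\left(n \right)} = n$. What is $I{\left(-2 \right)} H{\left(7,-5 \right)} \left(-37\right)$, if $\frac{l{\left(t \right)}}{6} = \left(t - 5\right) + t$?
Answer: $481 i \sqrt{2} \approx 680.24 i$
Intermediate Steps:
$L{\left(n \right)} = \frac{5}{4} - \frac{n}{4}$
$l{\left(t \right)} = -30 + 12 t$ ($l{\left(t \right)} = 6 \left(\left(t - 5\right) + t\right) = 6 \left(\left(-5 + t\right) + t\right) = 6 \left(-5 + 2 t\right) = -30 + 12 t$)
$H{\left(A,u \right)} = \frac{1}{4} + u - \frac{A}{4}$ ($H{\left(A,u \right)} = \left(\left(\frac{5}{4} - \frac{A}{4}\right) + u\right) - 1 = \left(\frac{5}{4} + u - \frac{A}{4}\right) - 1 = \frac{1}{4} + u - \frac{A}{4}$)
$I{\left(X \right)} = \sqrt{-6 + X}$ ($I{\left(X \right)} = \sqrt{\left(-30 + 12 \cdot 2\right) + X} = \sqrt{\left(-30 + 24\right) + X} = \sqrt{-6 + X}$)
$I{\left(-2 \right)} H{\left(7,-5 \right)} \left(-37\right) = \sqrt{-6 - 2} \left(\frac{1}{4} - 5 - \frac{7}{4}\right) \left(-37\right) = \sqrt{-8} \left(\frac{1}{4} - 5 - \frac{7}{4}\right) \left(-37\right) = 2 i \sqrt{2} \left(- \frac{13}{2}\right) \left(-37\right) = - 13 i \sqrt{2} \left(-37\right) = 481 i \sqrt{2}$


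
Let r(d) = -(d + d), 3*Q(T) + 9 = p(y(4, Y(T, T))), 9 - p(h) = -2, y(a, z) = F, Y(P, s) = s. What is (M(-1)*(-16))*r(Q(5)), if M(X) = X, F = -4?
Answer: -64/3 ≈ -21.333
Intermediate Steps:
y(a, z) = -4
p(h) = 11 (p(h) = 9 - 1*(-2) = 9 + 2 = 11)
Q(T) = 2/3 (Q(T) = -3 + (1/3)*11 = -3 + 11/3 = 2/3)
r(d) = -2*d
(M(-1)*(-16))*r(Q(5)) = (-1*(-16))*(-2*2/3) = 16*(-4/3) = -64/3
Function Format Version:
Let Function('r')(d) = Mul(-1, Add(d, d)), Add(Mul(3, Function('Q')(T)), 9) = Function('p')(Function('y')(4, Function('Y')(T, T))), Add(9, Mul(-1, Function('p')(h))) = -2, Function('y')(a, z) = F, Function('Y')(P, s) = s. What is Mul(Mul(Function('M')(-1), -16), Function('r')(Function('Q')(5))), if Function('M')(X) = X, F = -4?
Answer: Rational(-64, 3) ≈ -21.333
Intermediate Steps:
Function('y')(a, z) = -4
Function('p')(h) = 11 (Function('p')(h) = Add(9, Mul(-1, -2)) = Add(9, 2) = 11)
Function('Q')(T) = Rational(2, 3) (Function('Q')(T) = Add(-3, Mul(Rational(1, 3), 11)) = Add(-3, Rational(11, 3)) = Rational(2, 3))
Function('r')(d) = Mul(-2, d) (Function('r')(d) = Mul(-1, Mul(2, d)) = Mul(-2, d))
Mul(Mul(Function('M')(-1), -16), Function('r')(Function('Q')(5))) = Mul(Mul(-1, -16), Mul(-2, Rational(2, 3))) = Mul(16, Rational(-4, 3)) = Rational(-64, 3)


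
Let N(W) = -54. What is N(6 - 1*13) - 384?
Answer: -438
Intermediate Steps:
N(6 - 1*13) - 384 = -54 - 384 = -438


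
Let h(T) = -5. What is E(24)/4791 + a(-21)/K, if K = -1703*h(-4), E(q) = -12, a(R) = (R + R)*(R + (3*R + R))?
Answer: 1401742/2719691 ≈ 0.51540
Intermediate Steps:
a(R) = 10*R² (a(R) = (2*R)*(R + 4*R) = (2*R)*(5*R) = 10*R²)
K = 8515 (K = -1703*(-5) = 8515)
E(24)/4791 + a(-21)/K = -12/4791 + (10*(-21)²)/8515 = -12*1/4791 + (10*441)*(1/8515) = -4/1597 + 4410*(1/8515) = -4/1597 + 882/1703 = 1401742/2719691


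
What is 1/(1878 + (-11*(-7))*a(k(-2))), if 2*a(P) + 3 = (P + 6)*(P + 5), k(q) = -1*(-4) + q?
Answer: 2/7837 ≈ 0.00025520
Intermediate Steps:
k(q) = 4 + q
a(P) = -3/2 + (5 + P)*(6 + P)/2 (a(P) = -3/2 + ((P + 6)*(P + 5))/2 = -3/2 + ((6 + P)*(5 + P))/2 = -3/2 + ((5 + P)*(6 + P))/2 = -3/2 + (5 + P)*(6 + P)/2)
1/(1878 + (-11*(-7))*a(k(-2))) = 1/(1878 + (-11*(-7))*(27/2 + (4 - 2)**2/2 + 11*(4 - 2)/2)) = 1/(1878 + 77*(27/2 + (1/2)*2**2 + (11/2)*2)) = 1/(1878 + 77*(27/2 + (1/2)*4 + 11)) = 1/(1878 + 77*(27/2 + 2 + 11)) = 1/(1878 + 77*(53/2)) = 1/(1878 + 4081/2) = 1/(7837/2) = 2/7837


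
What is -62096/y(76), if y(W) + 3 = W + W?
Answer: -62096/149 ≈ -416.75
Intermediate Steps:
y(W) = -3 + 2*W (y(W) = -3 + (W + W) = -3 + 2*W)
-62096/y(76) = -62096/(-3 + 2*76) = -62096/(-3 + 152) = -62096/149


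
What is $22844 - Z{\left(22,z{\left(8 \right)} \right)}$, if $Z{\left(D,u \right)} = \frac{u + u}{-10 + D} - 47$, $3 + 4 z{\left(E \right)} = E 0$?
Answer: $\frac{183129}{8} \approx 22891.0$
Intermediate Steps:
$z{\left(E \right)} = - \frac{3}{4}$ ($z{\left(E \right)} = - \frac{3}{4} + \frac{E 0}{4} = - \frac{3}{4} + \frac{1}{4} \cdot 0 = - \frac{3}{4} + 0 = - \frac{3}{4}$)
$Z{\left(D,u \right)} = -47 + \frac{2 u}{-10 + D}$ ($Z{\left(D,u \right)} = \frac{2 u}{-10 + D} - 47 = -47 + \frac{2 u}{-10 + D}$)
$22844 - Z{\left(22,z{\left(8 \right)} \right)} = 22844 - \frac{470 - 1034 + 2 \left(- \frac{3}{4}\right)}{-10 + 22} = 22844 - \frac{470 - 1034 - \frac{3}{2}}{12} = 22844 - \frac{1}{12} \left(- \frac{1131}{2}\right) = 22844 - - \frac{377}{8} = 22844 + \frac{377}{8} = \frac{183129}{8}$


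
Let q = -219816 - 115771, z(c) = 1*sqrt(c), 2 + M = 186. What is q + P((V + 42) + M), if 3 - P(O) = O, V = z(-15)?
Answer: -335810 - I*sqrt(15) ≈ -3.3581e+5 - 3.873*I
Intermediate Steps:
M = 184 (M = -2 + 186 = 184)
z(c) = sqrt(c)
V = I*sqrt(15) (V = sqrt(-15) = I*sqrt(15) ≈ 3.873*I)
P(O) = 3 - O
q = -335587
q + P((V + 42) + M) = -335587 + (3 - ((I*sqrt(15) + 42) + 184)) = -335587 + (3 - ((42 + I*sqrt(15)) + 184)) = -335587 + (3 - (226 + I*sqrt(15))) = -335587 + (3 + (-226 - I*sqrt(15))) = -335587 + (-223 - I*sqrt(15)) = -335810 - I*sqrt(15)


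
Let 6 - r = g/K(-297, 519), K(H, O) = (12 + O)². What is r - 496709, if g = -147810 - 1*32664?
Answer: -46683564703/93987 ≈ -4.9670e+5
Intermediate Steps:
g = -180474 (g = -147810 - 32664 = -180474)
r = 624080/93987 (r = 6 - (-180474)/((12 + 519)²) = 6 - (-180474)/(531²) = 6 - (-180474)/281961 = 6 - 1*(-60158/93987) = 6 + 60158/93987 = 624080/93987 ≈ 6.6401)
r - 496709 = 624080/93987 - 496709 = -46683564703/93987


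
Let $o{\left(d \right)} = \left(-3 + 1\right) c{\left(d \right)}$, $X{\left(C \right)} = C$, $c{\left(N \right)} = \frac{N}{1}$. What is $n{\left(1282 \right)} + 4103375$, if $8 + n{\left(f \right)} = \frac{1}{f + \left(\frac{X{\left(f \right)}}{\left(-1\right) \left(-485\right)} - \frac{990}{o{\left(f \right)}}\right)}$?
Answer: $\frac{3278560439073983}{798992739} \approx 4.1034 \cdot 10^{6}$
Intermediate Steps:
$c{\left(N \right)} = N$ ($c{\left(N \right)} = N 1 = N$)
$o{\left(d \right)} = - 2 d$ ($o{\left(d \right)} = \left(-3 + 1\right) d = - 2 d$)
$n{\left(f \right)} = -8 + \frac{1}{\frac{495}{f} + \frac{486 f}{485}}$ ($n{\left(f \right)} = -8 + \frac{1}{f + \left(\frac{f}{\left(-1\right) \left(-485\right)} - \frac{990}{\left(-2\right) f}\right)} = -8 + \frac{1}{f + \left(\frac{f}{485} - 990 \left(- \frac{1}{2 f}\right)\right)} = -8 + \frac{1}{f + \left(f \frac{1}{485} + \frac{495}{f}\right)} = -8 + \frac{1}{f + \left(\frac{f}{485} + \frac{495}{f}\right)} = -8 + \frac{1}{f + \left(\frac{495}{f} + \frac{f}{485}\right)} = -8 + \frac{1}{\frac{495}{f} + \frac{486 f}{485}}$)
$n{\left(1282 \right)} + 4103375 = \frac{-1920600 - 3888 \cdot 1282^{2} + 485 \cdot 1282}{9 \left(26675 + 54 \cdot 1282^{2}\right)} + 4103375 = \frac{-1920600 - 6390021312 + 621770}{9 \left(26675 + 54 \cdot 1643524\right)} + 4103375 = \frac{-1920600 - 6390021312 + 621770}{9 \left(26675 + 88750296\right)} + 4103375 = \frac{1}{9} \cdot \frac{1}{88776971} \left(-6391320142\right) + 4103375 = - \frac{6391320142}{798992739} + 4103375 = \frac{3278560439073983}{798992739}$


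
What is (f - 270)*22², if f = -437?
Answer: -342188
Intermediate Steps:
(f - 270)*22² = (-437 - 270)*22² = -707*484 = -342188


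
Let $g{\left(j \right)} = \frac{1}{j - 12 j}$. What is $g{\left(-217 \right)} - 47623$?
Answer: $- \frac{113676100}{2387} \approx -47623.0$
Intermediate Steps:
$g{\left(j \right)} = - \frac{1}{11 j}$ ($g{\left(j \right)} = \frac{1}{\left(-11\right) j} = - \frac{1}{11 j}$)
$g{\left(-217 \right)} - 47623 = - \frac{1}{11 \left(-217\right)} - 47623 = \left(- \frac{1}{11}\right) \left(- \frac{1}{217}\right) - 47623 = \frac{1}{2387} - 47623 = - \frac{113676100}{2387}$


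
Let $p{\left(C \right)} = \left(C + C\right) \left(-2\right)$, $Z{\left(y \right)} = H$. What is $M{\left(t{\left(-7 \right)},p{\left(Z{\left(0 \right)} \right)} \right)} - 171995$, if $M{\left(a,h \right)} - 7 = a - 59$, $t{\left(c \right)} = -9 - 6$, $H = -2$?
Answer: $-172062$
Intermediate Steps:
$Z{\left(y \right)} = -2$
$t{\left(c \right)} = -15$ ($t{\left(c \right)} = -9 - 6 = -15$)
$p{\left(C \right)} = - 4 C$ ($p{\left(C \right)} = 2 C \left(-2\right) = - 4 C$)
$M{\left(a,h \right)} = -52 + a$ ($M{\left(a,h \right)} = 7 + \left(a - 59\right) = 7 + \left(-59 + a\right) = -52 + a$)
$M{\left(t{\left(-7 \right)},p{\left(Z{\left(0 \right)} \right)} \right)} - 171995 = \left(-52 - 15\right) - 171995 = -67 - 171995 = -172062$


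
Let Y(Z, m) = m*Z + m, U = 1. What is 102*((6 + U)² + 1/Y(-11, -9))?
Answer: 74987/15 ≈ 4999.1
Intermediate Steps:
Y(Z, m) = m + Z*m (Y(Z, m) = Z*m + m = m + Z*m)
102*((6 + U)² + 1/Y(-11, -9)) = 102*((6 + 1)² + 1/(-9*(1 - 11))) = 102*(7² + 1/(-9*(-10))) = 102*(49 + 1/90) = 102*(4411/90) = 74987/15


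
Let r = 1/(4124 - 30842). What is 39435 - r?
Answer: 1053624331/26718 ≈ 39435.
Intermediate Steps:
r = -1/26718 (r = 1/(-26718) = -1/26718 ≈ -3.7428e-5)
39435 - r = 39435 - 1*(-1/26718) = 39435 + 1/26718 = 1053624331/26718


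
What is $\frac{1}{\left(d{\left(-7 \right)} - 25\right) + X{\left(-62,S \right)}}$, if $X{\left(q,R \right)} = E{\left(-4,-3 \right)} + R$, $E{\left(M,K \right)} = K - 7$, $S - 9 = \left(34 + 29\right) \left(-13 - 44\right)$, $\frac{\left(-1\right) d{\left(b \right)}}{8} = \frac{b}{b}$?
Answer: $- \frac{1}{3625} \approx -0.00027586$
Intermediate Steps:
$d{\left(b \right)} = -8$ ($d{\left(b \right)} = - 8 \frac{b}{b} = \left(-8\right) 1 = -8$)
$S = -3582$ ($S = 9 + \left(34 + 29\right) \left(-13 - 44\right) = 9 + 63 \left(-57\right) = 9 - 3591 = -3582$)
$E{\left(M,K \right)} = -7 + K$
$X{\left(q,R \right)} = -10 + R$ ($X{\left(q,R \right)} = \left(-7 - 3\right) + R = -10 + R$)
$\frac{1}{\left(d{\left(-7 \right)} - 25\right) + X{\left(-62,S \right)}} = \frac{1}{\left(-8 - 25\right) - 3592} = \frac{1}{-33 - 3592} = \frac{1}{-3625} = - \frac{1}{3625}$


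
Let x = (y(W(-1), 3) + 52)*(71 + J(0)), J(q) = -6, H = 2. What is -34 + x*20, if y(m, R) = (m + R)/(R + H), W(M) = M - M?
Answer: 68346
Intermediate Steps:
W(M) = 0
y(m, R) = (R + m)/(2 + R) (y(m, R) = (m + R)/(R + 2) = (R + m)/(2 + R))
x = 3419 (x = ((3 + 0)/(2 + 3) + 52)*(71 - 6) = (3/5 + 52)*65 = ((⅕)*3 + 52)*65 = (⅗ + 52)*65 = (263/5)*65 = 3419)
-34 + x*20 = -34 + 3419*20 = -34 + 68380 = 68346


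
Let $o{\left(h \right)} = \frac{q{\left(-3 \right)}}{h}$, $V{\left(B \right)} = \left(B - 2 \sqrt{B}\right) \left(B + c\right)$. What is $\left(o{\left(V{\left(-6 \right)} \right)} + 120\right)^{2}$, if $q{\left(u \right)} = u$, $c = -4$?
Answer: $\frac{3 \left(- 1915201 i + 3838400 \sqrt{6}\right)}{400 \left(- i + 2 \sqrt{6}\right)} \approx 14393.0 + 5.8773 i$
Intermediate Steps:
$V{\left(B \right)} = \left(-4 + B\right) \left(B - 2 \sqrt{B}\right)$ ($V{\left(B \right)} = \left(B - 2 \sqrt{B}\right) \left(B - 4\right) = \left(B - 2 \sqrt{B}\right) \left(-4 + B\right) = \left(-4 + B\right) \left(B - 2 \sqrt{B}\right)$)
$o{\left(h \right)} = - \frac{3}{h}$
$\left(o{\left(V{\left(-6 \right)} \right)} + 120\right)^{2} = \left(- \frac{3}{\left(-6\right)^{2} - -24 - 2 \left(-6\right)^{\frac{3}{2}} + 8 \sqrt{-6}} + 120\right)^{2} = \left(- \frac{3}{36 + 24 - 2 \left(- 6 i \sqrt{6}\right) + 8 i \sqrt{6}} + 120\right)^{2} = \left(- \frac{3}{36 + 24 + 12 i \sqrt{6} + 8 i \sqrt{6}} + 120\right)^{2} = \left(- \frac{3}{60 + 20 i \sqrt{6}} + 120\right)^{2} = \left(120 - \frac{3}{60 + 20 i \sqrt{6}}\right)^{2}$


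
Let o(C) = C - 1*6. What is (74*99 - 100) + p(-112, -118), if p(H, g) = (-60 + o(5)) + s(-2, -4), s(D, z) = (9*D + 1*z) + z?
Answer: 7139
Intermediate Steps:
o(C) = -6 + C (o(C) = C - 6 = -6 + C)
s(D, z) = 2*z + 9*D (s(D, z) = (9*D + z) + z = (z + 9*D) + z = 2*z + 9*D)
p(H, g) = -87 (p(H, g) = (-60 + (-6 + 5)) + (2*(-4) + 9*(-2)) = (-60 - 1) + (-8 - 18) = -61 - 26 = -87)
(74*99 - 100) + p(-112, -118) = (74*99 - 100) - 87 = (7326 - 100) - 87 = 7226 - 87 = 7139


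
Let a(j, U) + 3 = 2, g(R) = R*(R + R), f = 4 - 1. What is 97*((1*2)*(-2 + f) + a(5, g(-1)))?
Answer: 97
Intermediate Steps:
f = 3
g(R) = 2*R² (g(R) = R*(2*R) = 2*R²)
a(j, U) = -1 (a(j, U) = -3 + 2 = -1)
97*((1*2)*(-2 + f) + a(5, g(-1))) = 97*((1*2)*(-2 + 3) - 1) = 97*(2*1 - 1) = 97*(2 - 1) = 97*1 = 97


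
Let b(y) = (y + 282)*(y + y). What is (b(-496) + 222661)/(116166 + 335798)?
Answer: 434949/451964 ≈ 0.96235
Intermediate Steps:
b(y) = 2*y*(282 + y) (b(y) = (282 + y)*(2*y) = 2*y*(282 + y))
(b(-496) + 222661)/(116166 + 335798) = (2*(-496)*(282 - 496) + 222661)/(116166 + 335798) = (2*(-496)*(-214) + 222661)/451964 = (212288 + 222661)*(1/451964) = 434949*(1/451964) = 434949/451964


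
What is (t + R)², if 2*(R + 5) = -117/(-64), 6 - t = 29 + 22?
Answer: 39476089/16384 ≈ 2409.4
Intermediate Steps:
t = -45 (t = 6 - (29 + 22) = 6 - 1*51 = 6 - 51 = -45)
R = -523/128 (R = -5 + (-117/(-64))/2 = -5 + (-117*(-1/64))/2 = -5 + (½)*(117/64) = -5 + 117/128 = -523/128 ≈ -4.0859)
(t + R)² = (-45 - 523/128)² = (-6283/128)² = 39476089/16384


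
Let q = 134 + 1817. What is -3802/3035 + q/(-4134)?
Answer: -21638753/12546690 ≈ -1.7247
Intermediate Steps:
q = 1951
-3802/3035 + q/(-4134) = -3802/3035 + 1951/(-4134) = -3802*1/3035 + 1951*(-1/4134) = -3802/3035 - 1951/4134 = -21638753/12546690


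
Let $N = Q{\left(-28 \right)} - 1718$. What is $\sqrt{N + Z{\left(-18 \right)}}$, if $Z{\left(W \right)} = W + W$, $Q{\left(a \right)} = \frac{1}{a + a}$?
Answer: $\frac{5 i \sqrt{55006}}{28} \approx 41.881 i$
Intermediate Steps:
$Q{\left(a \right)} = \frac{1}{2 a}$
$Z{\left(W \right)} = 2 W$
$N = - \frac{96209}{56}$ ($N = \frac{1}{2 \left(-28\right)} - 1718 = \frac{1}{2} \left(- \frac{1}{28}\right) - 1718 = - \frac{1}{56} - 1718 = - \frac{96209}{56} \approx -1718.0$)
$\sqrt{N + Z{\left(-18 \right)}} = \sqrt{- \frac{96209}{56} + 2 \left(-18\right)} = \sqrt{- \frac{96209}{56} - 36} = \sqrt{- \frac{98225}{56}} = \frac{5 i \sqrt{55006}}{28}$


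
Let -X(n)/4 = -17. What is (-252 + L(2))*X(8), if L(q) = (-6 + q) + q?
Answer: -17272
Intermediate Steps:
L(q) = -6 + 2*q
X(n) = 68 (X(n) = -4*(-17) = 68)
(-252 + L(2))*X(8) = (-252 + (-6 + 2*2))*68 = (-252 + (-6 + 4))*68 = (-252 - 2)*68 = -254*68 = -17272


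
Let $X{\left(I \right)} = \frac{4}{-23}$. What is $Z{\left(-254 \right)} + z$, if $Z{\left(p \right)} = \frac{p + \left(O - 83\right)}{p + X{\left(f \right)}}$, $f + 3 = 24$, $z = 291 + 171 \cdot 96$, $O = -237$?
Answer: $\frac{48841162}{2923} \approx 16709.0$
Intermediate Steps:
$z = 16707$ ($z = 291 + 16416 = 16707$)
$f = 21$ ($f = -3 + 24 = 21$)
$X{\left(I \right)} = - \frac{4}{23}$ ($X{\left(I \right)} = 4 \left(- \frac{1}{23}\right) = - \frac{4}{23}$)
$Z{\left(p \right)} = \frac{-320 + p}{- \frac{4}{23} + p}$ ($Z{\left(p \right)} = \frac{p - 320}{p - \frac{4}{23}} = \frac{p - 320}{- \frac{4}{23} + p} = \frac{-320 + p}{- \frac{4}{23} + p}$)
$Z{\left(-254 \right)} + z = \frac{23 \left(-320 - 254\right)}{-4 + 23 \left(-254\right)} + 16707 = 23 \frac{1}{-4 - 5842} \left(-574\right) + 16707 = 23 \frac{1}{-5846} \left(-574\right) + 16707 = 23 \left(- \frac{1}{5846}\right) \left(-574\right) + 16707 = \frac{6601}{2923} + 16707 = \frac{48841162}{2923}$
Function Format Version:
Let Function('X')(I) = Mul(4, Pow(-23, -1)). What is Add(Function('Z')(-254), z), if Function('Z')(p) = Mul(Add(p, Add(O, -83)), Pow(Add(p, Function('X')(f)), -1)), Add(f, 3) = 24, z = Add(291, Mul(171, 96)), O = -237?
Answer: Rational(48841162, 2923) ≈ 16709.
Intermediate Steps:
z = 16707 (z = Add(291, 16416) = 16707)
f = 21 (f = Add(-3, 24) = 21)
Function('X')(I) = Rational(-4, 23) (Function('X')(I) = Mul(4, Rational(-1, 23)) = Rational(-4, 23))
Function('Z')(p) = Mul(Pow(Add(Rational(-4, 23), p), -1), Add(-320, p)) (Function('Z')(p) = Mul(Add(p, Add(-237, -83)), Pow(Add(p, Rational(-4, 23)), -1)) = Mul(Add(p, -320), Pow(Add(Rational(-4, 23), p), -1)) = Mul(Add(-320, p), Pow(Add(Rational(-4, 23), p), -1)) = Mul(Pow(Add(Rational(-4, 23), p), -1), Add(-320, p)))
Add(Function('Z')(-254), z) = Add(Mul(23, Pow(Add(-4, Mul(23, -254)), -1), Add(-320, -254)), 16707) = Add(Mul(23, Pow(Add(-4, -5842), -1), -574), 16707) = Add(Mul(23, Pow(-5846, -1), -574), 16707) = Add(Mul(23, Rational(-1, 5846), -574), 16707) = Add(Rational(6601, 2923), 16707) = Rational(48841162, 2923)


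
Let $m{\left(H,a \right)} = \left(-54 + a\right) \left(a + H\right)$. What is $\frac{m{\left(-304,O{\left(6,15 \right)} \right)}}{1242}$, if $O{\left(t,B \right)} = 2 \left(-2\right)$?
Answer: $\frac{8932}{621} \approx 14.383$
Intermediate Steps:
$O{\left(t,B \right)} = -4$
$m{\left(H,a \right)} = \left(-54 + a\right) \left(H + a\right)$
$\frac{m{\left(-304,O{\left(6,15 \right)} \right)}}{1242} = \frac{\left(-4\right)^{2} - -16416 - -216 - -1216}{1242} = \left(16 + 16416 + 216 + 1216\right) \frac{1}{1242} = 17864 \cdot \frac{1}{1242} = \frac{8932}{621}$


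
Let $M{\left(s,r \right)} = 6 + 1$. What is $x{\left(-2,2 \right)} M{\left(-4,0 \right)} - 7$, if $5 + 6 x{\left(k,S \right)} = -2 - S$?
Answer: $- \frac{35}{2} \approx -17.5$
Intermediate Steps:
$M{\left(s,r \right)} = 7$
$x{\left(k,S \right)} = - \frac{7}{6} - \frac{S}{6}$ ($x{\left(k,S \right)} = - \frac{5}{6} + \frac{-2 - S}{6} = - \frac{5}{6} - \left(\frac{1}{3} + \frac{S}{6}\right) = - \frac{7}{6} - \frac{S}{6}$)
$x{\left(-2,2 \right)} M{\left(-4,0 \right)} - 7 = \left(- \frac{7}{6} - \frac{1}{3}\right) 7 - 7 = \left(- \frac{3}{2}\right) 7 - 7 = - \frac{21}{2} - 7 = - \frac{35}{2}$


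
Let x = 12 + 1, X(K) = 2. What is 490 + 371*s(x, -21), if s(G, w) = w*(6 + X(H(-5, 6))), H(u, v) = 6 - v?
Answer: -61838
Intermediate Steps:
x = 13
s(G, w) = 8*w (s(G, w) = w*(6 + 2) = w*8 = 8*w)
490 + 371*s(x, -21) = 490 + 371*(8*(-21)) = 490 + 371*(-168) = 490 - 62328 = -61838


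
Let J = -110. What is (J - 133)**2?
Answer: 59049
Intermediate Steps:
(J - 133)**2 = (-110 - 133)**2 = (-243)**2 = 59049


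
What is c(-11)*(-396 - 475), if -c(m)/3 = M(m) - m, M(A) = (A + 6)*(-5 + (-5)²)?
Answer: -232557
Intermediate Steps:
M(A) = 120 + 20*A (M(A) = (6 + A)*(-5 + 25) = (6 + A)*20 = 120 + 20*A)
c(m) = -360 - 57*m (c(m) = -3*((120 + 20*m) - m) = -3*(120 + 19*m) = -360 - 57*m)
c(-11)*(-396 - 475) = (-360 - 57*(-11))*(-396 - 475) = (-360 + 627)*(-871) = 267*(-871) = -232557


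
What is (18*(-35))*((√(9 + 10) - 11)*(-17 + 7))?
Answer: -69300 + 6300*√19 ≈ -41839.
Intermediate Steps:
(18*(-35))*((√(9 + 10) - 11)*(-17 + 7)) = -630*(√19 - 11)*(-10) = -630*(-11 + √19)*(-10) = -630*(110 - 10*√19) = -69300 + 6300*√19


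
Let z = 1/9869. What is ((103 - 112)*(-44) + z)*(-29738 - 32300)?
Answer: -242452258750/9869 ≈ -2.4567e+7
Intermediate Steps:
z = 1/9869 ≈ 0.00010133
((103 - 112)*(-44) + z)*(-29738 - 32300) = ((103 - 112)*(-44) + 1/9869)*(-29738 - 32300) = (-9*(-44) + 1/9869)*(-62038) = (396 + 1/9869)*(-62038) = (3908125/9869)*(-62038) = -242452258750/9869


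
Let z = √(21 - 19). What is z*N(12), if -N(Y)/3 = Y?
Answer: -36*√2 ≈ -50.912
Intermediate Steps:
N(Y) = -3*Y
z = √2 ≈ 1.4142
z*N(12) = √2*(-3*12) = √2*(-36) = -36*√2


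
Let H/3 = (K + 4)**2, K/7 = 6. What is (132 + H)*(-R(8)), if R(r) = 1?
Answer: -6480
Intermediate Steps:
K = 42 (K = 7*6 = 42)
H = 6348 (H = 3*(42 + 4)**2 = 3*46**2 = 3*2116 = 6348)
(132 + H)*(-R(8)) = (132 + 6348)*(-1*1) = 6480*(-1) = -6480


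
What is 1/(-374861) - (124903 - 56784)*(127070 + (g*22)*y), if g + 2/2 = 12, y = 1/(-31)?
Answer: -100581142760735983/11620691 ≈ -8.6554e+9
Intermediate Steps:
y = -1/31 ≈ -0.032258
g = 11 (g = -1 + 12 = 11)
1/(-374861) - (124903 - 56784)*(127070 + (g*22)*y) = 1/(-374861) - (124903 - 56784)*(127070 + (11*22)*(-1/31)) = -1/374861 - 68119*(127070 + 242*(-1/31)) = -1/374861 - 68119*(127070 - 242/31) = -1/374861 - 68119*3938928/31 = -1/374861 - 1*268315836432/31 = -1/374861 - 268315836432/31 = -100581142760735983/11620691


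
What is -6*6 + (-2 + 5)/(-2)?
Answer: -75/2 ≈ -37.500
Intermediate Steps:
-6*6 + (-2 + 5)/(-2) = -36 + 3*(-½) = -36 - 3/2 = -75/2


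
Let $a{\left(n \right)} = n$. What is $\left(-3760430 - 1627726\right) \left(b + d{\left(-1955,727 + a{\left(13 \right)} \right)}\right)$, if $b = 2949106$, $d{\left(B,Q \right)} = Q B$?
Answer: $-8095197903336$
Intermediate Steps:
$d{\left(B,Q \right)} = B Q$
$\left(-3760430 - 1627726\right) \left(b + d{\left(-1955,727 + a{\left(13 \right)} \right)}\right) = \left(-3760430 - 1627726\right) \left(2949106 - 1955 \left(727 + 13\right)\right) = - 5388156 \left(2949106 - 1446700\right) = \left(-5388156\right) 1502406 = -8095197903336$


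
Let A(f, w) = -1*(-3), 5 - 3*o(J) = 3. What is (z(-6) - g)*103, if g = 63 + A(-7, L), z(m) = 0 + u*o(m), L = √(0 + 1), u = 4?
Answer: -19570/3 ≈ -6523.3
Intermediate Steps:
o(J) = ⅔ (o(J) = 5/3 - ⅓*3 = 5/3 - 1 = ⅔)
L = 1 (L = √1 = 1)
A(f, w) = 3
z(m) = 8/3 (z(m) = 0 + 4*(⅔) = 0 + 8/3 = 8/3)
g = 66 (g = 63 + 3 = 66)
(z(-6) - g)*103 = (8/3 - 1*66)*103 = (8/3 - 66)*103 = -190/3*103 = -19570/3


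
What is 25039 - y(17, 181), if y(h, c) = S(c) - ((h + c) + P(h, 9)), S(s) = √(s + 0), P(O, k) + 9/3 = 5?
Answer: 25239 - √181 ≈ 25226.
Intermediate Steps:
P(O, k) = 2 (P(O, k) = -3 + 5 = 2)
S(s) = √s
y(h, c) = -2 + √c - c - h (y(h, c) = √c - ((h + c) + 2) = √c - ((c + h) + 2) = √c - (2 + c + h) = √c + (-2 - c - h) = -2 + √c - c - h)
25039 - y(17, 181) = 25039 - (-2 + √181 - 1*181 - 1*17) = 25039 - (-2 + √181 - 181 - 17) = 25039 - (-200 + √181) = 25039 + (200 - √181) = 25239 - √181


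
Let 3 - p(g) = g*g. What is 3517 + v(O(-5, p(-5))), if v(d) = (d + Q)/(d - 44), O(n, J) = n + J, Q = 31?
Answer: 249703/71 ≈ 3516.9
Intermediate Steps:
p(g) = 3 - g² (p(g) = 3 - g*g = 3 - g²)
O(n, J) = J + n
v(d) = (31 + d)/(-44 + d) (v(d) = (d + 31)/(d - 44) = (31 + d)/(-44 + d))
3517 + v(O(-5, p(-5))) = 3517 + (31 + ((3 - 1*(-5)²) - 5))/(-44 + ((3 - 1*(-5)²) - 5)) = 3517 + (31 + ((3 - 1*25) - 5))/(-44 + ((3 - 1*25) - 5)) = 3517 + (31 + ((3 - 25) - 5))/(-44 + ((3 - 25) - 5)) = 3517 + (31 + (-22 - 5))/(-44 + (-22 - 5)) = 3517 + (31 - 27)/(-44 - 27) = 3517 + 4/(-71) = 3517 - 1/71*4 = 3517 - 4/71 = 249703/71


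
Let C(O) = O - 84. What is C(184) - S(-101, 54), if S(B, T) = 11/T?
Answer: 5389/54 ≈ 99.796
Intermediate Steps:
C(O) = -84 + O
C(184) - S(-101, 54) = (-84 + 184) - 11/54 = 100 - 11/54 = 5389/54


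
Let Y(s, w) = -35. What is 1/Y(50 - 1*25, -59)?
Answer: -1/35 ≈ -0.028571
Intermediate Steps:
1/Y(50 - 1*25, -59) = 1/(-35) = -1/35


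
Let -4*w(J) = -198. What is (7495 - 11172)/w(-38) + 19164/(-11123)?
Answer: -83695778/1101177 ≈ -76.006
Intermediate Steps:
w(J) = 99/2 (w(J) = -¼*(-198) = 99/2)
(7495 - 11172)/w(-38) + 19164/(-11123) = (7495 - 11172)/(99/2) + 19164/(-11123) = -3677*2/99 + 19164*(-1/11123) = -7354/99 - 19164/11123 = -83695778/1101177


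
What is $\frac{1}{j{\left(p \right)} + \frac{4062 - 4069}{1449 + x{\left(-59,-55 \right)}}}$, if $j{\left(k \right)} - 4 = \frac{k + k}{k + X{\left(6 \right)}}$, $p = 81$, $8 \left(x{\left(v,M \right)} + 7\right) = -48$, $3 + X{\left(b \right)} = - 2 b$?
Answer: $\frac{15796}{101879} \approx 0.15505$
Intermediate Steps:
$X{\left(b \right)} = -3 - 2 b$
$x{\left(v,M \right)} = -13$ ($x{\left(v,M \right)} = -7 + \frac{1}{8} \left(-48\right) = -7 - 6 = -13$)
$j{\left(k \right)} = 4 + \frac{2 k}{-15 + k}$ ($j{\left(k \right)} = 4 + \frac{k + k}{k - 15} = 4 + \frac{2 k}{k - 15} = 4 + \frac{2 k}{-15 + k}$)
$\frac{1}{j{\left(p \right)} + \frac{4062 - 4069}{1449 + x{\left(-59,-55 \right)}}} = \frac{1}{\frac{6 \left(-10 + 81\right)}{-15 + 81} + \frac{4062 - 4069}{1449 - 13}} = \frac{1}{6 \cdot \frac{1}{66} \cdot 71 - \frac{7}{1436}} = \frac{1}{\frac{71}{11} - \frac{7}{1436}} = \frac{1}{\frac{101879}{15796}} = \frac{15796}{101879}$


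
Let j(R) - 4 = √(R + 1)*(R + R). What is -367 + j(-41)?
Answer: -363 - 164*I*√10 ≈ -363.0 - 518.61*I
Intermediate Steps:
j(R) = 4 + 2*R*√(1 + R) (j(R) = 4 + √(R + 1)*(R + R) = 4 + √(1 + R)*(2*R) = 4 + 2*R*√(1 + R))
-367 + j(-41) = -367 + (4 + 2*(-41)*√(1 - 41)) = -367 + (4 + 2*(-41)*√(-40)) = -367 + (4 + 2*(-41)*(2*I*√10)) = -367 + (4 - 164*I*√10) = -363 - 164*I*√10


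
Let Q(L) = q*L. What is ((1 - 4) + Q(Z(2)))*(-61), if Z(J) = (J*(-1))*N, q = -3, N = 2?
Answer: -549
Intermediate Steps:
Z(J) = -2*J (Z(J) = (J*(-1))*2 = -J*2 = -2*J)
Q(L) = -3*L
((1 - 4) + Q(Z(2)))*(-61) = ((1 - 4) - (-6)*2)*(-61) = (-3 - 3*(-4))*(-61) = (-3 + 12)*(-61) = 9*(-61) = -549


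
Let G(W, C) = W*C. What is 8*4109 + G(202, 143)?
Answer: 61758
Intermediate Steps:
G(W, C) = C*W
8*4109 + G(202, 143) = 8*4109 + 143*202 = 32872 + 28886 = 61758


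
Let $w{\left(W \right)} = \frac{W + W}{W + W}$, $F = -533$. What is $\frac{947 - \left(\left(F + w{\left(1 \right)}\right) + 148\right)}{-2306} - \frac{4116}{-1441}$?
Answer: $\frac{7573525}{3322946} \approx 2.2792$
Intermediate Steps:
$w{\left(W \right)} = 1$ ($w{\left(W \right)} = \frac{2 W}{2 W} = 2 W \frac{1}{2 W} = 1$)
$\frac{947 - \left(\left(F + w{\left(1 \right)}\right) + 148\right)}{-2306} - \frac{4116}{-1441} = \frac{947 - \left(\left(-533 + 1\right) + 148\right)}{-2306} - \frac{4116}{-1441} = \left(947 - \left(-532 + 148\right)\right) \left(- \frac{1}{2306}\right) - - \frac{4116}{1441} = \left(947 - -384\right) \left(- \frac{1}{2306}\right) + \frac{4116}{1441} = \left(947 + 384\right) \left(- \frac{1}{2306}\right) + \frac{4116}{1441} = 1331 \left(- \frac{1}{2306}\right) + \frac{4116}{1441} = - \frac{1331}{2306} + \frac{4116}{1441} = \frac{7573525}{3322946}$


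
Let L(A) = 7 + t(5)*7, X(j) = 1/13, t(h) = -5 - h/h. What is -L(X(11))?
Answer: 35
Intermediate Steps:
t(h) = -6 (t(h) = -5 - 1*1 = -5 - 1 = -6)
X(j) = 1/13
L(A) = -35 (L(A) = 7 - 6*7 = 7 - 42 = -35)
-L(X(11)) = -1*(-35) = 35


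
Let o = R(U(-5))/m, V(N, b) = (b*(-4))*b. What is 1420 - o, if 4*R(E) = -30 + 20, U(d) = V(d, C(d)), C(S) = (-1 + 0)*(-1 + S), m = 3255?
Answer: 1848841/1302 ≈ 1420.0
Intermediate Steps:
C(S) = 1 - S (C(S) = -(-1 + S) = 1 - S)
V(N, b) = -4*b**2 (V(N, b) = (-4*b)*b = -4*b**2)
U(d) = -4*(1 - d)**2
R(E) = -5/2 (R(E) = (-30 + 20)/4 = (1/4)*(-10) = -5/2)
o = -1/1302 (o = -5/2/3255 = -5/2*1/3255 = -1/1302 ≈ -0.00076805)
1420 - o = 1420 - 1*(-1/1302) = 1420 + 1/1302 = 1848841/1302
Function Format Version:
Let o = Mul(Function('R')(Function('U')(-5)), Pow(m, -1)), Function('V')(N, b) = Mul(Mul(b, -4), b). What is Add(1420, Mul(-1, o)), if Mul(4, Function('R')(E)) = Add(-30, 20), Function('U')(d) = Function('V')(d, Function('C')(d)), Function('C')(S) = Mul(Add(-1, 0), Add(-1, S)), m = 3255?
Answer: Rational(1848841, 1302) ≈ 1420.0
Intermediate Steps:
Function('C')(S) = Add(1, Mul(-1, S)) (Function('C')(S) = Mul(-1, Add(-1, S)) = Add(1, Mul(-1, S)))
Function('V')(N, b) = Mul(-4, Pow(b, 2)) (Function('V')(N, b) = Mul(Mul(-4, b), b) = Mul(-4, Pow(b, 2)))
Function('U')(d) = Mul(-4, Pow(Add(1, Mul(-1, d)), 2))
Function('R')(E) = Rational(-5, 2) (Function('R')(E) = Mul(Rational(1, 4), Add(-30, 20)) = Mul(Rational(1, 4), -10) = Rational(-5, 2))
o = Rational(-1, 1302) (o = Mul(Rational(-5, 2), Pow(3255, -1)) = Mul(Rational(-5, 2), Rational(1, 3255)) = Rational(-1, 1302) ≈ -0.00076805)
Add(1420, Mul(-1, o)) = Add(1420, Mul(-1, Rational(-1, 1302))) = Add(1420, Rational(1, 1302)) = Rational(1848841, 1302)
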